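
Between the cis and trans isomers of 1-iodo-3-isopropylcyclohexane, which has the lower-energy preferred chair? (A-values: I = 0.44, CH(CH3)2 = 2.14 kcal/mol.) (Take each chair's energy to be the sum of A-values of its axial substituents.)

At 1,3 positions (parity same): cis → (e,e or a,a); trans → (a,e or e,a).
Best chair for cis: E = 0.00 kcal/mol; best chair for trans: E = 0.44 kcal/mol.
The cis isomer is lower by 0.44 kcal/mol.

cis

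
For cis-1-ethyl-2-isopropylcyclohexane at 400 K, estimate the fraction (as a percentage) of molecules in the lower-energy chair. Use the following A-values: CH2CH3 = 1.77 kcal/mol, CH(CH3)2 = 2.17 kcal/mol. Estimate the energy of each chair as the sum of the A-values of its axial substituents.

C1 and C2 have opposite parity, so for the cis isomer the two substituents are one axial and one equatorial in each chair.
Chair I (ethyl axial, isopropyl equatorial): E = 1.77 kcal/mol; chair II (ethyl equatorial, isopropyl axial): E = 2.17 kcal/mol.
ΔG = 0.40 kcal/mol between the two chairs.
K = exp(ΔG/RT) with R = 1.987×10⁻³ kcal mol⁻¹ K⁻¹ and T = 400 K gives K ≈ 1.65.
Fraction in the lower-energy chair = K/(K+1) = 62.3%.

62.3%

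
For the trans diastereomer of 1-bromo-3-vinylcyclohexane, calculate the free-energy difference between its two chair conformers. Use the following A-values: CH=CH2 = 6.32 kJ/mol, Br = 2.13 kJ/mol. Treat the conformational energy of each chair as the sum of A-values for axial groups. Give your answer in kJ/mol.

C1 and C3 have the same parity, so for the trans isomer the two substituents are one axial and one equatorial in each chair.
Chair I (vinyl axial, bromo equatorial): E = 6.32 kJ/mol.
Chair II (vinyl equatorial, bromo axial): E = 2.13 kJ/mol.
ΔE = 6.32 − 2.13 = 4.19 kJ/mol; chair II is more stable.

4.19 kJ/mol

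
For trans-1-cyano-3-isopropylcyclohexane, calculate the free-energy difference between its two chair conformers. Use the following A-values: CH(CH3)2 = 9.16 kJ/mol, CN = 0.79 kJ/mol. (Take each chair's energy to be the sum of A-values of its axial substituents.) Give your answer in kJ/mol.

8.37 kJ/mol

C1 and C3 have the same parity, so for the trans isomer the two substituents are one axial and one equatorial in each chair.
Chair I (isopropyl axial, cyano equatorial): E = 9.16 kJ/mol.
Chair II (isopropyl equatorial, cyano axial): E = 0.79 kJ/mol.
ΔE = 9.16 − 0.79 = 8.37 kJ/mol; chair II is more stable.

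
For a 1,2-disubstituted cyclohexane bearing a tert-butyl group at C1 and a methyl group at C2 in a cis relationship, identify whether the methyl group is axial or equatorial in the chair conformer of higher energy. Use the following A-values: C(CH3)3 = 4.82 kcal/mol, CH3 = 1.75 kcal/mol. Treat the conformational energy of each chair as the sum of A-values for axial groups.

equatorial

C1 and C2 have opposite parity, so for the cis isomer the two substituents are one axial and one equatorial in each chair.
Chair I (tert-butyl axial, methyl equatorial): E = 4.82 kcal/mol.
Chair II (tert-butyl equatorial, methyl axial): E = 1.75 kcal/mol.
Chair I is the less stable (higher-energy) conformer, and in that chair the methyl group is equatorial.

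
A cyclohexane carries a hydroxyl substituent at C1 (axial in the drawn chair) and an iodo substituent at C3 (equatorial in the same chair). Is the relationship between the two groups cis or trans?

C1 and C3 have the same parity, so their axial bonds point in the same direction.
With same-parity carbons, two substituents on the same face are both axial or both equatorial; opposite faces give one of each.
Here the groups are axial/equatorial → opposite face → trans.

trans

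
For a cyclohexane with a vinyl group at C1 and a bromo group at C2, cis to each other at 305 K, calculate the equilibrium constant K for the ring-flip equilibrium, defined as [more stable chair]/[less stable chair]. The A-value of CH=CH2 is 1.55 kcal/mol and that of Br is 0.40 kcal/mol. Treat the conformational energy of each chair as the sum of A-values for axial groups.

C1 and C2 have opposite parity, so for the cis isomer the two substituents are one axial and one equatorial in each chair.
Chair I (vinyl axial, bromo equatorial): E = 1.55 kcal/mol; chair II (vinyl equatorial, bromo axial): E = 0.40 kcal/mol.
ΔG = 1.15 kcal/mol between the two chairs.
K = exp(ΔG/RT) with R = 1.987×10⁻³ kcal mol⁻¹ K⁻¹ and T = 305 K gives K ≈ 6.67.

K ≈ 6.67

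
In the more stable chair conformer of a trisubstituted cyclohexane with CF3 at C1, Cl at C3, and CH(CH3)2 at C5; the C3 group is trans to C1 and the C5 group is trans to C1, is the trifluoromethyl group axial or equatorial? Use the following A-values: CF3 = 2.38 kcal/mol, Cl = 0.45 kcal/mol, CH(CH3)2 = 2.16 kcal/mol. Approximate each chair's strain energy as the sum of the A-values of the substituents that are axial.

Chair I (trifluoromethyl axial, chloro equatorial, isopropyl equatorial): E = 2.38 kcal/mol.
Chair II (trifluoromethyl equatorial, chloro axial, isopropyl axial): E = 2.61 kcal/mol.
Chair I is the more stable (lower-energy) conformer, and in that chair the trifluoromethyl group is axial.

axial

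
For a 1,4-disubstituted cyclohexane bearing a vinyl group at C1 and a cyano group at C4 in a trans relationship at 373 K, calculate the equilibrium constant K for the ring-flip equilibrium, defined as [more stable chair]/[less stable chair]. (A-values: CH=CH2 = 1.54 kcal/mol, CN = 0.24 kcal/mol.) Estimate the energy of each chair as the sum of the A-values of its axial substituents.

C1 and C4 have opposite parity, so for the trans isomer the two substituents are e,e in one chair and a,a in the other.
Chair I (vinyl axial, cyano axial): E = 1.78 kcal/mol; chair II (vinyl equatorial, cyano equatorial): E = 0.00 kcal/mol.
ΔG = 1.78 kcal/mol between the two chairs.
K = exp(ΔG/RT) with R = 1.987×10⁻³ kcal mol⁻¹ K⁻¹ and T = 373 K gives K ≈ 11.

K ≈ 11.0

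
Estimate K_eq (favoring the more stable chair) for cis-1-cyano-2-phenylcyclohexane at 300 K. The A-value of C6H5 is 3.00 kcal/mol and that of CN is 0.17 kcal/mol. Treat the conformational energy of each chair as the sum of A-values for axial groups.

C1 and C2 have opposite parity, so for the cis isomer the two substituents are one axial and one equatorial in each chair.
Chair I (phenyl axial, cyano equatorial): E = 3.00 kcal/mol; chair II (phenyl equatorial, cyano axial): E = 0.17 kcal/mol.
ΔG = 2.83 kcal/mol between the two chairs.
K = exp(ΔG/RT) with R = 1.987×10⁻³ kcal mol⁻¹ K⁻¹ and T = 300 K gives K ≈ 115.

K ≈ 115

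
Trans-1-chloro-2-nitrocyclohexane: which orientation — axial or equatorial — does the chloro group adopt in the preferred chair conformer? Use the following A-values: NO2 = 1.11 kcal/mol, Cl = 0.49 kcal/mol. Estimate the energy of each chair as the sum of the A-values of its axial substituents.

C1 and C2 have opposite parity, so for the trans isomer the two substituents are e,e in one chair and a,a in the other.
Chair I (nitro axial, chloro axial): E = 1.60 kcal/mol.
Chair II (nitro equatorial, chloro equatorial): E = 0.00 kcal/mol.
Chair II is the more stable (lower-energy) conformer, and in that chair the chloro group is equatorial.

equatorial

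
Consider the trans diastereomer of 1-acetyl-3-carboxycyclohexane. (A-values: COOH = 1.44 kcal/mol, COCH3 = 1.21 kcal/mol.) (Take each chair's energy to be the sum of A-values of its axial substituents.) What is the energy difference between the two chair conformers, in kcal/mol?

0.23 kcal/mol

C1 and C3 have the same parity, so for the trans isomer the two substituents are one axial and one equatorial in each chair.
Chair I (carboxyl axial, acetyl equatorial): E = 1.44 kcal/mol.
Chair II (carboxyl equatorial, acetyl axial): E = 1.21 kcal/mol.
ΔE = 1.44 − 1.21 = 0.23 kcal/mol; chair II is more stable.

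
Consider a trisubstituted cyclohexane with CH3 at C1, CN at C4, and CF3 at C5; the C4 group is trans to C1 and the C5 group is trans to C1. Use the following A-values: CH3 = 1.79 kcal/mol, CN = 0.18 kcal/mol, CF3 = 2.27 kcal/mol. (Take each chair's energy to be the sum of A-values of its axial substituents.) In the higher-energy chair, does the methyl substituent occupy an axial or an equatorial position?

Chair I (methyl axial, cyano axial, trifluoromethyl equatorial): E = 1.97 kcal/mol.
Chair II (methyl equatorial, cyano equatorial, trifluoromethyl axial): E = 2.27 kcal/mol.
Chair II is the less stable (higher-energy) conformer, and in that chair the methyl group is equatorial.

equatorial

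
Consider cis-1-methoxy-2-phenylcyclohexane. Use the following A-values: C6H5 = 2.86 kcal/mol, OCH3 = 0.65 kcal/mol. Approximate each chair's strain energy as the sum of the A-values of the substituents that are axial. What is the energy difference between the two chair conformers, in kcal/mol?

2.21 kcal/mol

C1 and C2 have opposite parity, so for the cis isomer the two substituents are one axial and one equatorial in each chair.
Chair I (phenyl axial, methoxy equatorial): E = 2.86 kcal/mol.
Chair II (phenyl equatorial, methoxy axial): E = 0.65 kcal/mol.
ΔE = 2.86 − 0.65 = 2.21 kcal/mol; chair II is more stable.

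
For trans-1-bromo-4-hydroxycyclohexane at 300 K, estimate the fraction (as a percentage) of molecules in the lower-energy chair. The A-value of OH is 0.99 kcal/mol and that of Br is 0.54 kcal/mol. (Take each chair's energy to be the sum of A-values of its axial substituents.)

92.9%

C1 and C4 have opposite parity, so for the trans isomer the two substituents are e,e in one chair and a,a in the other.
Chair I (hydroxyl axial, bromo axial): E = 1.53 kcal/mol; chair II (hydroxyl equatorial, bromo equatorial): E = 0.00 kcal/mol.
ΔG = 1.53 kcal/mol between the two chairs.
K = exp(ΔG/RT) with R = 1.987×10⁻³ kcal mol⁻¹ K⁻¹ and T = 300 K gives K ≈ 13.
Fraction in the lower-energy chair = K/(K+1) = 92.9%.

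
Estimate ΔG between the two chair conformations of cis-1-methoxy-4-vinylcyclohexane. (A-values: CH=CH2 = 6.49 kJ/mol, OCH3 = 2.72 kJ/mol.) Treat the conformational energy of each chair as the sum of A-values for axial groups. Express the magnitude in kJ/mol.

3.77 kJ/mol

C1 and C4 have opposite parity, so for the cis isomer the two substituents are one axial and one equatorial in each chair.
Chair I (vinyl axial, methoxy equatorial): E = 6.49 kJ/mol.
Chair II (vinyl equatorial, methoxy axial): E = 2.72 kJ/mol.
ΔE = 6.49 − 2.72 = 3.77 kJ/mol; chair II is more stable.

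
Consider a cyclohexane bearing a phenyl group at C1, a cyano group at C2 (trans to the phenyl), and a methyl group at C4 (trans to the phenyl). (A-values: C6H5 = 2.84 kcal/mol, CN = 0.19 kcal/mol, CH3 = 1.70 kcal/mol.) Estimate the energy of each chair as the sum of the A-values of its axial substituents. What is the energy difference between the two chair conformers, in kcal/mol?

Chair I (phenyl axial, cyano axial, methyl axial): E = 4.73 kcal/mol.
Chair II (phenyl equatorial, cyano equatorial, methyl equatorial): E = 0.00 kcal/mol.
ΔE = 4.73 − 0.00 = 4.73 kcal/mol; chair II is more stable.

4.73 kcal/mol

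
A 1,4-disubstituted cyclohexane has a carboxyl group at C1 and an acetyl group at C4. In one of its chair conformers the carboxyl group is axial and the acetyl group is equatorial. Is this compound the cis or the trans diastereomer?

C1 and C4 have opposite parity, so their axial bonds point in opposite directions.
With opposite-parity carbons, two substituents on the same face are one axial and one equatorial; opposite faces give both axial or both equatorial.
Here the groups are axial/equatorial → same face → cis.

cis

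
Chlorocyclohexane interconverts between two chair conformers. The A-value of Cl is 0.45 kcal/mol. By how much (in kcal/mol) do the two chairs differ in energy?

A monosubstituted cyclohexane has one chair with the chloro group axial (E = A = 0.45 kcal/mol) and one with it equatorial (E = 0).
ΔE = 0.45 − 0 = 0.45 kcal/mol.

0.45 kcal/mol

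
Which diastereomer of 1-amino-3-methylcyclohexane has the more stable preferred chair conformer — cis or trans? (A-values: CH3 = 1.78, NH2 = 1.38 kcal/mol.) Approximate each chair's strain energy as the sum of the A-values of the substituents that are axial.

At 1,3 positions (parity same): cis → (e,e or a,a); trans → (a,e or e,a).
Best chair for cis: E = 0.00 kcal/mol; best chair for trans: E = 1.38 kcal/mol.
The cis isomer is lower by 1.38 kcal/mol.

cis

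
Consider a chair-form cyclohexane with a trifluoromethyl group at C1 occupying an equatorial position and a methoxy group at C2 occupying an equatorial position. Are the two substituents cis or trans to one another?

trans

C1 and C2 have opposite parity, so their axial bonds point in opposite directions.
With opposite-parity carbons, two substituents on the same face are one axial and one equatorial; opposite faces give both axial or both equatorial.
Here the groups are equatorial/equatorial → opposite face → trans.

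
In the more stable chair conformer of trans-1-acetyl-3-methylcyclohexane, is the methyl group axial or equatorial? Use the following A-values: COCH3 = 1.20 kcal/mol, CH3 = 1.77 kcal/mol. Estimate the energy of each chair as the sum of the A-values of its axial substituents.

equatorial

C1 and C3 have the same parity, so for the trans isomer the two substituents are one axial and one equatorial in each chair.
Chair I (acetyl axial, methyl equatorial): E = 1.20 kcal/mol.
Chair II (acetyl equatorial, methyl axial): E = 1.77 kcal/mol.
Chair I is the more stable (lower-energy) conformer, and in that chair the methyl group is equatorial.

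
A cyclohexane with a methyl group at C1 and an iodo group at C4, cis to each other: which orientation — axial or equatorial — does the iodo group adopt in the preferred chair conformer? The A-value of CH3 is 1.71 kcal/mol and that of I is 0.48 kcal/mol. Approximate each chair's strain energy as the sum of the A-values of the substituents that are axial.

C1 and C4 have opposite parity, so for the cis isomer the two substituents are one axial and one equatorial in each chair.
Chair I (methyl axial, iodo equatorial): E = 1.71 kcal/mol.
Chair II (methyl equatorial, iodo axial): E = 0.48 kcal/mol.
Chair II is the more stable (lower-energy) conformer, and in that chair the iodo group is axial.

axial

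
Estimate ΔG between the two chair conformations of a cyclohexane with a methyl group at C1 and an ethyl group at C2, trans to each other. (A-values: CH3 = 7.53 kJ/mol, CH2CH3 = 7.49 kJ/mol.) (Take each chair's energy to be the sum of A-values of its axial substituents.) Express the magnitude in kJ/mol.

C1 and C2 have opposite parity, so for the trans isomer the two substituents are e,e in one chair and a,a in the other.
Chair I (methyl axial, ethyl axial): E = 15.02 kJ/mol.
Chair II (methyl equatorial, ethyl equatorial): E = 0.00 kJ/mol.
ΔE = 15.02 − 0.00 = 15.02 kJ/mol; chair II is more stable.

15.02 kJ/mol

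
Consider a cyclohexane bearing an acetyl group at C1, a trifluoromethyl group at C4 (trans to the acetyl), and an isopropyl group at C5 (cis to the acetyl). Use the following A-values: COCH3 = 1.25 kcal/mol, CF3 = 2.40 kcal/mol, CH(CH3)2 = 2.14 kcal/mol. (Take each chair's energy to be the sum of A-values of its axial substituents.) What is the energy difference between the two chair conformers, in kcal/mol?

5.79 kcal/mol

Chair I (acetyl axial, trifluoromethyl axial, isopropyl axial): E = 5.79 kcal/mol.
Chair II (acetyl equatorial, trifluoromethyl equatorial, isopropyl equatorial): E = 0.00 kcal/mol.
ΔE = 5.79 − 0.00 = 5.79 kcal/mol; chair II is more stable.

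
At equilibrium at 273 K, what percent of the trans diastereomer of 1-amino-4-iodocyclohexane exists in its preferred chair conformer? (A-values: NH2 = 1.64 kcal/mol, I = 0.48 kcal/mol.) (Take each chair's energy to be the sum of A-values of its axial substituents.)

98.0%

C1 and C4 have opposite parity, so for the trans isomer the two substituents are e,e in one chair and a,a in the other.
Chair I (amino axial, iodo axial): E = 2.12 kcal/mol; chair II (amino equatorial, iodo equatorial): E = 0.00 kcal/mol.
ΔG = 2.12 kcal/mol between the two chairs.
K = exp(ΔG/RT) with R = 1.987×10⁻³ kcal mol⁻¹ K⁻¹ and T = 273 K gives K ≈ 49.8.
Fraction in the lower-energy chair = K/(K+1) = 98.0%.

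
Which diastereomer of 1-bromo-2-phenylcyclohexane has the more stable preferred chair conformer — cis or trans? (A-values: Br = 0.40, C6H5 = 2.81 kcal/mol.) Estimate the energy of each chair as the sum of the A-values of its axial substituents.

At 1,2 positions (parity opposite): cis → (a,e or e,a); trans → (e,e or a,a).
Best chair for cis: E = 0.40 kcal/mol; best chair for trans: E = 0.00 kcal/mol.
The trans isomer is lower by 0.40 kcal/mol.

trans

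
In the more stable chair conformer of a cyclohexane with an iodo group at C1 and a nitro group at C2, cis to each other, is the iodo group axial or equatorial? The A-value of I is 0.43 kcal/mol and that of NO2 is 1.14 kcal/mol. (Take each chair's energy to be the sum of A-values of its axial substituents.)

C1 and C2 have opposite parity, so for the cis isomer the two substituents are one axial and one equatorial in each chair.
Chair I (iodo axial, nitro equatorial): E = 0.43 kcal/mol.
Chair II (iodo equatorial, nitro axial): E = 1.14 kcal/mol.
Chair I is the more stable (lower-energy) conformer, and in that chair the iodo group is axial.

axial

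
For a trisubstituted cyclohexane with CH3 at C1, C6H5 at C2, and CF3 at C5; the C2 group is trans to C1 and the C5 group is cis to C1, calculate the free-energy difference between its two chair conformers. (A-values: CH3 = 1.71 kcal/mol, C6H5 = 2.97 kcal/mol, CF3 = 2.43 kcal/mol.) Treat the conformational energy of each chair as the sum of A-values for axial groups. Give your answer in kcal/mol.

7.11 kcal/mol

Chair I (methyl axial, phenyl axial, trifluoromethyl axial): E = 7.11 kcal/mol.
Chair II (methyl equatorial, phenyl equatorial, trifluoromethyl equatorial): E = 0.00 kcal/mol.
ΔE = 7.11 − 0.00 = 7.11 kcal/mol; chair II is more stable.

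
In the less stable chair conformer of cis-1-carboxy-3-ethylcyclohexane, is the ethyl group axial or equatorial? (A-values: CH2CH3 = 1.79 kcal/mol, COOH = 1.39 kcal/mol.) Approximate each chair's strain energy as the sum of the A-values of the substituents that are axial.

C1 and C3 have the same parity, so for the cis isomer the two substituents are e,e in one chair and a,a in the other.
Chair I (ethyl axial, carboxyl axial): E = 3.18 kcal/mol.
Chair II (ethyl equatorial, carboxyl equatorial): E = 0.00 kcal/mol.
Chair I is the less stable (higher-energy) conformer, and in that chair the ethyl group is axial.

axial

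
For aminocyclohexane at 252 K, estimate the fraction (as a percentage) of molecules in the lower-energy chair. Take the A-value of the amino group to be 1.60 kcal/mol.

96.1%

One chair has the amino group axial (E = 1.60 kcal/mol) and the other has it equatorial (E = 0).
ΔG = 1.60 kcal/mol between the two chairs.
K = exp(ΔG/RT) with R = 1.987×10⁻³ kcal mol⁻¹ K⁻¹ and T = 252 K gives K ≈ 24.4.
Fraction in the lower-energy chair = K/(K+1) = 96.1%.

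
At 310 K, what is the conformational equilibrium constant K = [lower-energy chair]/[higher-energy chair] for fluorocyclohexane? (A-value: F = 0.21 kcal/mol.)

One chair has the fluoro group axial (E = 0.21 kcal/mol) and the other has it equatorial (E = 0).
ΔG = 0.21 kcal/mol between the two chairs.
K = exp(ΔG/RT) with R = 1.987×10⁻³ kcal mol⁻¹ K⁻¹ and T = 310 K gives K ≈ 1.41.

K ≈ 1.41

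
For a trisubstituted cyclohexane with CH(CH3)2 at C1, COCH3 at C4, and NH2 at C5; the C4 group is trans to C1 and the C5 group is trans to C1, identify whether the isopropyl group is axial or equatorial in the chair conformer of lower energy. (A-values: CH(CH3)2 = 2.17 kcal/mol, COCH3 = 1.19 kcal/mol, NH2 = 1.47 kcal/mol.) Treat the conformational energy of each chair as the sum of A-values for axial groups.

equatorial

Chair I (isopropyl axial, acetyl axial, amino equatorial): E = 3.36 kcal/mol.
Chair II (isopropyl equatorial, acetyl equatorial, amino axial): E = 1.47 kcal/mol.
Chair II is the more stable (lower-energy) conformer, and in that chair the isopropyl group is equatorial.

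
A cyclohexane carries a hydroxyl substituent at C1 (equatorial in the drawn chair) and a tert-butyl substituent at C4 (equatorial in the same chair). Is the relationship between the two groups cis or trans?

C1 and C4 have opposite parity, so their axial bonds point in opposite directions.
With opposite-parity carbons, two substituents on the same face are one axial and one equatorial; opposite faces give both axial or both equatorial.
Here the groups are equatorial/equatorial → opposite face → trans.

trans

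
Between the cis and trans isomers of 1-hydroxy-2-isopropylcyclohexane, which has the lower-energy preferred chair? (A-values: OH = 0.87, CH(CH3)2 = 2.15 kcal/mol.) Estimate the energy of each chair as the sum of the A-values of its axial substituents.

At 1,2 positions (parity opposite): cis → (a,e or e,a); trans → (e,e or a,a).
Best chair for cis: E = 0.87 kcal/mol; best chair for trans: E = 0.00 kcal/mol.
The trans isomer is lower by 0.87 kcal/mol.

trans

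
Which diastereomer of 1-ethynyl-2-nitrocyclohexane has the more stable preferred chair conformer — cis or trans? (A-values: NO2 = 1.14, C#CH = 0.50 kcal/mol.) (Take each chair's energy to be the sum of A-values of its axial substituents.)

trans

At 1,2 positions (parity opposite): cis → (a,e or e,a); trans → (e,e or a,a).
Best chair for cis: E = 0.50 kcal/mol; best chair for trans: E = 0.00 kcal/mol.
The trans isomer is lower by 0.50 kcal/mol.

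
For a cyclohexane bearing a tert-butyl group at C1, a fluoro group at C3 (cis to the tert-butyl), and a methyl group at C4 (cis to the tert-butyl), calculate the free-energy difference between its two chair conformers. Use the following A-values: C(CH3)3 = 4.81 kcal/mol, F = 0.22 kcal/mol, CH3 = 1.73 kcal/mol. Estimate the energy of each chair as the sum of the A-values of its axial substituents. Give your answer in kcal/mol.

Chair I (tert-butyl axial, fluoro axial, methyl equatorial): E = 5.03 kcal/mol.
Chair II (tert-butyl equatorial, fluoro equatorial, methyl axial): E = 1.73 kcal/mol.
ΔE = 5.03 − 1.73 = 3.30 kcal/mol; chair II is more stable.

3.30 kcal/mol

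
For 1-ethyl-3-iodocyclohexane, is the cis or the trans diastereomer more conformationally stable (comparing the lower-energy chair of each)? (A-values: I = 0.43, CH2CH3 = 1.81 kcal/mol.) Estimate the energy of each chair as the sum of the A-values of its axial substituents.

cis

At 1,3 positions (parity same): cis → (e,e or a,a); trans → (a,e or e,a).
Best chair for cis: E = 0.00 kcal/mol; best chair for trans: E = 0.43 kcal/mol.
The cis isomer is lower by 0.43 kcal/mol.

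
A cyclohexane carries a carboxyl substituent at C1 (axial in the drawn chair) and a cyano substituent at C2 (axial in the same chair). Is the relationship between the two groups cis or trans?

C1 and C2 have opposite parity, so their axial bonds point in opposite directions.
With opposite-parity carbons, two substituents on the same face are one axial and one equatorial; opposite faces give both axial or both equatorial.
Here the groups are axial/axial → opposite face → trans.

trans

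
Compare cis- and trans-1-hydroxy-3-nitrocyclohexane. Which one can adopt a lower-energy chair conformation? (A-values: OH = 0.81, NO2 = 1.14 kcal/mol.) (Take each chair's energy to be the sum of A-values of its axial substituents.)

At 1,3 positions (parity same): cis → (e,e or a,a); trans → (a,e or e,a).
Best chair for cis: E = 0.00 kcal/mol; best chair for trans: E = 0.81 kcal/mol.
The cis isomer is lower by 0.81 kcal/mol.

cis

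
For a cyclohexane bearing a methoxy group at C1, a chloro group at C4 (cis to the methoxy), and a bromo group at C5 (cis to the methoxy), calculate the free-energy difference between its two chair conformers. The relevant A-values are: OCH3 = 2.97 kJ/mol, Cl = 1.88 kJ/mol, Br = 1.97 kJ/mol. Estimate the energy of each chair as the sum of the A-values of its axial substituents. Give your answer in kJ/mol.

Chair I (methoxy axial, chloro equatorial, bromo axial): E = 4.94 kJ/mol.
Chair II (methoxy equatorial, chloro axial, bromo equatorial): E = 1.88 kJ/mol.
ΔE = 4.94 − 1.88 = 3.06 kJ/mol; chair II is more stable.

3.06 kJ/mol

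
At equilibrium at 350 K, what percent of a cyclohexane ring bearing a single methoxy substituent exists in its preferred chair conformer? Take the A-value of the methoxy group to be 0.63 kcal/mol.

71.2%

One chair has the methoxy group axial (E = 0.63 kcal/mol) and the other has it equatorial (E = 0).
ΔG = 0.63 kcal/mol between the two chairs.
K = exp(ΔG/RT) with R = 1.987×10⁻³ kcal mol⁻¹ K⁻¹ and T = 350 K gives K ≈ 2.47.
Fraction in the lower-energy chair = K/(K+1) = 71.2%.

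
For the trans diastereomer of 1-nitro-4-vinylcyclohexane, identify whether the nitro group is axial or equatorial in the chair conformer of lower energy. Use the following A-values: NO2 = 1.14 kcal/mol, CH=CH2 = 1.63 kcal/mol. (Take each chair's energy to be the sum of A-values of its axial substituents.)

equatorial

C1 and C4 have opposite parity, so for the trans isomer the two substituents are e,e in one chair and a,a in the other.
Chair I (nitro axial, vinyl axial): E = 2.77 kcal/mol.
Chair II (nitro equatorial, vinyl equatorial): E = 0.00 kcal/mol.
Chair II is the more stable (lower-energy) conformer, and in that chair the nitro group is equatorial.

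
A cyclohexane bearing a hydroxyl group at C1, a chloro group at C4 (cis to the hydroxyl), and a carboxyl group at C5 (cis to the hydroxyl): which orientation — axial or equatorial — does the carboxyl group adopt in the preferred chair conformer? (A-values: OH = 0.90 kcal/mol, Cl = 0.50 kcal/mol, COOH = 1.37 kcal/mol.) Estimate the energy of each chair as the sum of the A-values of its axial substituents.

Chair I (hydroxyl axial, chloro equatorial, carboxyl axial): E = 2.27 kcal/mol.
Chair II (hydroxyl equatorial, chloro axial, carboxyl equatorial): E = 0.50 kcal/mol.
Chair II is the more stable (lower-energy) conformer, and in that chair the carboxyl group is equatorial.

equatorial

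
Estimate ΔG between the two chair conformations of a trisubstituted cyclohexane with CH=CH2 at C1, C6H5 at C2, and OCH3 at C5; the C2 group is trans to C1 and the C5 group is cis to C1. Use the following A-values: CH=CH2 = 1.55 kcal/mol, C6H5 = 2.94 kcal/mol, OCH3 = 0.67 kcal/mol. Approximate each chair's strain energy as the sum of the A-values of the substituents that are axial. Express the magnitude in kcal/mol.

Chair I (vinyl axial, phenyl axial, methoxy axial): E = 5.16 kcal/mol.
Chair II (vinyl equatorial, phenyl equatorial, methoxy equatorial): E = 0.00 kcal/mol.
ΔE = 5.16 − 0.00 = 5.16 kcal/mol; chair II is more stable.

5.16 kcal/mol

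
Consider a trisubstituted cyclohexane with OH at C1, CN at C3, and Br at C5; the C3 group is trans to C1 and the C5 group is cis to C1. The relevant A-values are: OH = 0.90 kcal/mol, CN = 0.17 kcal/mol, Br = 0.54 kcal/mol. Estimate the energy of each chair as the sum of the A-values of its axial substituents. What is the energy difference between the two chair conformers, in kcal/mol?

Chair I (hydroxyl axial, cyano equatorial, bromo axial): E = 1.44 kcal/mol.
Chair II (hydroxyl equatorial, cyano axial, bromo equatorial): E = 0.17 kcal/mol.
ΔE = 1.44 − 0.17 = 1.27 kcal/mol; chair II is more stable.

1.27 kcal/mol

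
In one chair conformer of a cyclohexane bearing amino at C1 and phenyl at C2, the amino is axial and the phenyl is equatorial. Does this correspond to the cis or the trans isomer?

cis

C1 and C2 have opposite parity, so their axial bonds point in opposite directions.
With opposite-parity carbons, two substituents on the same face are one axial and one equatorial; opposite faces give both axial or both equatorial.
Here the groups are axial/equatorial → same face → cis.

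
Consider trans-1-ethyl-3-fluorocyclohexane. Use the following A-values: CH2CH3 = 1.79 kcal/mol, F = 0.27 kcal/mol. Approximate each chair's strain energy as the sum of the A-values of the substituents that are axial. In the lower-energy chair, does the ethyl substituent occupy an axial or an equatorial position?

C1 and C3 have the same parity, so for the trans isomer the two substituents are one axial and one equatorial in each chair.
Chair I (ethyl axial, fluoro equatorial): E = 1.79 kcal/mol.
Chair II (ethyl equatorial, fluoro axial): E = 0.27 kcal/mol.
Chair II is the more stable (lower-energy) conformer, and in that chair the ethyl group is equatorial.

equatorial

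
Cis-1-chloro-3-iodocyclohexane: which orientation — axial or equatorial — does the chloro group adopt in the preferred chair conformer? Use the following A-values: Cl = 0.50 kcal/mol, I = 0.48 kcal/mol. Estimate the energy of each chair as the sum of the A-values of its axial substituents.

C1 and C3 have the same parity, so for the cis isomer the two substituents are e,e in one chair and a,a in the other.
Chair I (chloro axial, iodo axial): E = 0.98 kcal/mol.
Chair II (chloro equatorial, iodo equatorial): E = 0.00 kcal/mol.
Chair II is the more stable (lower-energy) conformer, and in that chair the chloro group is equatorial.

equatorial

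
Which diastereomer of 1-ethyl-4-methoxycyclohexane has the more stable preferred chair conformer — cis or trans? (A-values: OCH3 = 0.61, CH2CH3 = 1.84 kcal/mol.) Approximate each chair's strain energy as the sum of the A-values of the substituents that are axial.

At 1,4 positions (parity opposite): cis → (a,e or e,a); trans → (e,e or a,a).
Best chair for cis: E = 0.61 kcal/mol; best chair for trans: E = 0.00 kcal/mol.
The trans isomer is lower by 0.61 kcal/mol.

trans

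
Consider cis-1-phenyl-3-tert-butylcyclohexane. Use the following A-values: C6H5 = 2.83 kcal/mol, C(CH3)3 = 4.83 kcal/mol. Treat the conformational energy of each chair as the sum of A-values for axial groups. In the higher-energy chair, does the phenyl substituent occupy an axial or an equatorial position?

C1 and C3 have the same parity, so for the cis isomer the two substituents are e,e in one chair and a,a in the other.
Chair I (phenyl axial, tert-butyl axial): E = 7.66 kcal/mol.
Chair II (phenyl equatorial, tert-butyl equatorial): E = 0.00 kcal/mol.
Chair I is the less stable (higher-energy) conformer, and in that chair the phenyl group is axial.

axial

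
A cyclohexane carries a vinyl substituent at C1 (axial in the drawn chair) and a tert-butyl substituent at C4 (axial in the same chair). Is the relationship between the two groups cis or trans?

C1 and C4 have opposite parity, so their axial bonds point in opposite directions.
With opposite-parity carbons, two substituents on the same face are one axial and one equatorial; opposite faces give both axial or both equatorial.
Here the groups are axial/axial → opposite face → trans.

trans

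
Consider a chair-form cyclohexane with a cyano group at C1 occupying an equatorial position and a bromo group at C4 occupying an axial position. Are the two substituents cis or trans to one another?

cis

C1 and C4 have opposite parity, so their axial bonds point in opposite directions.
With opposite-parity carbons, two substituents on the same face are one axial and one equatorial; opposite faces give both axial or both equatorial.
Here the groups are equatorial/axial → same face → cis.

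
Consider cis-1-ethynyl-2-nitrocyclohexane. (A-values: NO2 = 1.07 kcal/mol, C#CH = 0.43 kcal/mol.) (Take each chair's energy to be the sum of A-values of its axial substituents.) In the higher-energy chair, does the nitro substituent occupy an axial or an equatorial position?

axial

C1 and C2 have opposite parity, so for the cis isomer the two substituents are one axial and one equatorial in each chair.
Chair I (nitro axial, ethynyl equatorial): E = 1.07 kcal/mol.
Chair II (nitro equatorial, ethynyl axial): E = 0.43 kcal/mol.
Chair I is the less stable (higher-energy) conformer, and in that chair the nitro group is axial.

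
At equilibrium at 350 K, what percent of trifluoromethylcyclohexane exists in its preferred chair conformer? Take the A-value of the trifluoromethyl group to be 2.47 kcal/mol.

One chair has the trifluoromethyl group axial (E = 2.47 kcal/mol) and the other has it equatorial (E = 0).
ΔG = 2.47 kcal/mol between the two chairs.
K = exp(ΔG/RT) with R = 1.987×10⁻³ kcal mol⁻¹ K⁻¹ and T = 350 K gives K ≈ 34.9.
Fraction in the lower-energy chair = K/(K+1) = 97.2%.

97.2%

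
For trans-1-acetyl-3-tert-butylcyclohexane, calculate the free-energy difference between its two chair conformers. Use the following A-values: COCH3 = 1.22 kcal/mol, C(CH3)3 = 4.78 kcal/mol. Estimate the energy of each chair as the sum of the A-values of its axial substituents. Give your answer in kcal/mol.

C1 and C3 have the same parity, so for the trans isomer the two substituents are one axial and one equatorial in each chair.
Chair I (acetyl axial, tert-butyl equatorial): E = 1.22 kcal/mol.
Chair II (acetyl equatorial, tert-butyl axial): E = 4.78 kcal/mol.
ΔE = 4.78 − 1.22 = 3.56 kcal/mol; chair I is more stable.

3.56 kcal/mol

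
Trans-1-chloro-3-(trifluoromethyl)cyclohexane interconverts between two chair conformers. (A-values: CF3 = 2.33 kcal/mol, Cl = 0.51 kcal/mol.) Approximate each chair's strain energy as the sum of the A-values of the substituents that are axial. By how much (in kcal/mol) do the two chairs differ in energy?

C1 and C3 have the same parity, so for the trans isomer the two substituents are one axial and one equatorial in each chair.
Chair I (trifluoromethyl axial, chloro equatorial): E = 2.33 kcal/mol.
Chair II (trifluoromethyl equatorial, chloro axial): E = 0.51 kcal/mol.
ΔE = 2.33 − 0.51 = 1.82 kcal/mol; chair II is more stable.

1.82 kcal/mol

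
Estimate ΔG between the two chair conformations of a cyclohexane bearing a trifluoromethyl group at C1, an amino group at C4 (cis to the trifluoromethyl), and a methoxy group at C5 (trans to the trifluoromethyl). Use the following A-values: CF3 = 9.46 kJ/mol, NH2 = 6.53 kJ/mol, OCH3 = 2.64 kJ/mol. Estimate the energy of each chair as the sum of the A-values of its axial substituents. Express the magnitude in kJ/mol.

0.29 kJ/mol

Chair I (trifluoromethyl axial, amino equatorial, methoxy equatorial): E = 9.46 kJ/mol.
Chair II (trifluoromethyl equatorial, amino axial, methoxy axial): E = 9.17 kJ/mol.
ΔE = 9.46 − 9.17 = 0.29 kJ/mol; chair II is more stable.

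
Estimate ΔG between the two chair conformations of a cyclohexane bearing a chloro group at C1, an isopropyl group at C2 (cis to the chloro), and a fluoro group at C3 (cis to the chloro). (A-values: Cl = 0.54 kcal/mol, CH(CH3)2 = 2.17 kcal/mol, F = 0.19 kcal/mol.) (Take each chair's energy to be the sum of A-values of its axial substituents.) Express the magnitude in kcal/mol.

1.44 kcal/mol

Chair I (chloro axial, isopropyl equatorial, fluoro axial): E = 0.73 kcal/mol.
Chair II (chloro equatorial, isopropyl axial, fluoro equatorial): E = 2.17 kcal/mol.
ΔE = 2.17 − 0.73 = 1.44 kcal/mol; chair I is more stable.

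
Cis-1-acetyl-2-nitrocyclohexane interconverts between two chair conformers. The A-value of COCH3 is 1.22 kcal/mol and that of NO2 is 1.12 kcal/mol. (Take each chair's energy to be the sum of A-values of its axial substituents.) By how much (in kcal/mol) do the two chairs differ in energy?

0.10 kcal/mol

C1 and C2 have opposite parity, so for the cis isomer the two substituents are one axial and one equatorial in each chair.
Chair I (acetyl axial, nitro equatorial): E = 1.22 kcal/mol.
Chair II (acetyl equatorial, nitro axial): E = 1.12 kcal/mol.
ΔE = 1.22 − 1.12 = 0.10 kcal/mol; chair II is more stable.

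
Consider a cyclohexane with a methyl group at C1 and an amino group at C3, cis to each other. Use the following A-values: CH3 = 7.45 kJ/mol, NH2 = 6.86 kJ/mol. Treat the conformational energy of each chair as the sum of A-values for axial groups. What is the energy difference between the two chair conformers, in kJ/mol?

14.31 kJ/mol

C1 and C3 have the same parity, so for the cis isomer the two substituents are e,e in one chair and a,a in the other.
Chair I (methyl axial, amino axial): E = 14.31 kJ/mol.
Chair II (methyl equatorial, amino equatorial): E = 0.00 kJ/mol.
ΔE = 14.31 − 0.00 = 14.31 kJ/mol; chair II is more stable.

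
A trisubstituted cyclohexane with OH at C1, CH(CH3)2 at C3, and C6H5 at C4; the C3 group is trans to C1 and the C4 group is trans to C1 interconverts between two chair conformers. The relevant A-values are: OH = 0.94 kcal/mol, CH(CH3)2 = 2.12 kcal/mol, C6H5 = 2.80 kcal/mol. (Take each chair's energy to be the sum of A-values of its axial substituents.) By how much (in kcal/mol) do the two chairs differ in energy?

Chair I (hydroxyl axial, isopropyl equatorial, phenyl axial): E = 3.74 kcal/mol.
Chair II (hydroxyl equatorial, isopropyl axial, phenyl equatorial): E = 2.12 kcal/mol.
ΔE = 3.74 − 2.12 = 1.62 kcal/mol; chair II is more stable.

1.62 kcal/mol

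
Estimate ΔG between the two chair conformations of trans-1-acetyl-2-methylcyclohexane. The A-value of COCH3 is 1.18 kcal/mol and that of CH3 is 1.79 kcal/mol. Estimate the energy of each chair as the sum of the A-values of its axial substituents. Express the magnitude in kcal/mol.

2.97 kcal/mol

C1 and C2 have opposite parity, so for the trans isomer the two substituents are e,e in one chair and a,a in the other.
Chair I (acetyl axial, methyl axial): E = 2.97 kcal/mol.
Chair II (acetyl equatorial, methyl equatorial): E = 0.00 kcal/mol.
ΔE = 2.97 − 0.00 = 2.97 kcal/mol; chair II is more stable.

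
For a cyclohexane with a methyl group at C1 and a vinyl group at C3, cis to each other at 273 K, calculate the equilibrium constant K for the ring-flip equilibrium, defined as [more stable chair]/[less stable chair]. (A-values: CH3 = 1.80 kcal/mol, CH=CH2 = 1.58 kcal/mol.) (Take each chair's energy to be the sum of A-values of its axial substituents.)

K ≈ 508

C1 and C3 have the same parity, so for the cis isomer the two substituents are e,e in one chair and a,a in the other.
Chair I (methyl axial, vinyl axial): E = 3.38 kcal/mol; chair II (methyl equatorial, vinyl equatorial): E = 0.00 kcal/mol.
ΔG = 3.38 kcal/mol between the two chairs.
K = exp(ΔG/RT) with R = 1.987×10⁻³ kcal mol⁻¹ K⁻¹ and T = 273 K gives K ≈ 508.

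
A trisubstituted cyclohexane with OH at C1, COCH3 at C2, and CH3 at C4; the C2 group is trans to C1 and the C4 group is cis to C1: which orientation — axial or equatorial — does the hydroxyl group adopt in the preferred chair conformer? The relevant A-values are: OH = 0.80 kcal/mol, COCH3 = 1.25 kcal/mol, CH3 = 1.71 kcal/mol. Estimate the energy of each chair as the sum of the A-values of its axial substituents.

equatorial

Chair I (hydroxyl axial, acetyl axial, methyl equatorial): E = 2.05 kcal/mol.
Chair II (hydroxyl equatorial, acetyl equatorial, methyl axial): E = 1.71 kcal/mol.
Chair II is the more stable (lower-energy) conformer, and in that chair the hydroxyl group is equatorial.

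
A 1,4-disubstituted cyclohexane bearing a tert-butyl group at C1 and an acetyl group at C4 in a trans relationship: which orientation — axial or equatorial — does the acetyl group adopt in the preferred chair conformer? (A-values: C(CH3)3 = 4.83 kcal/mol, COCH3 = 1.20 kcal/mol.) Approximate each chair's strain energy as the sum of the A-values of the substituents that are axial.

C1 and C4 have opposite parity, so for the trans isomer the two substituents are e,e in one chair and a,a in the other.
Chair I (tert-butyl axial, acetyl axial): E = 6.03 kcal/mol.
Chair II (tert-butyl equatorial, acetyl equatorial): E = 0.00 kcal/mol.
Chair II is the more stable (lower-energy) conformer, and in that chair the acetyl group is equatorial.

equatorial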